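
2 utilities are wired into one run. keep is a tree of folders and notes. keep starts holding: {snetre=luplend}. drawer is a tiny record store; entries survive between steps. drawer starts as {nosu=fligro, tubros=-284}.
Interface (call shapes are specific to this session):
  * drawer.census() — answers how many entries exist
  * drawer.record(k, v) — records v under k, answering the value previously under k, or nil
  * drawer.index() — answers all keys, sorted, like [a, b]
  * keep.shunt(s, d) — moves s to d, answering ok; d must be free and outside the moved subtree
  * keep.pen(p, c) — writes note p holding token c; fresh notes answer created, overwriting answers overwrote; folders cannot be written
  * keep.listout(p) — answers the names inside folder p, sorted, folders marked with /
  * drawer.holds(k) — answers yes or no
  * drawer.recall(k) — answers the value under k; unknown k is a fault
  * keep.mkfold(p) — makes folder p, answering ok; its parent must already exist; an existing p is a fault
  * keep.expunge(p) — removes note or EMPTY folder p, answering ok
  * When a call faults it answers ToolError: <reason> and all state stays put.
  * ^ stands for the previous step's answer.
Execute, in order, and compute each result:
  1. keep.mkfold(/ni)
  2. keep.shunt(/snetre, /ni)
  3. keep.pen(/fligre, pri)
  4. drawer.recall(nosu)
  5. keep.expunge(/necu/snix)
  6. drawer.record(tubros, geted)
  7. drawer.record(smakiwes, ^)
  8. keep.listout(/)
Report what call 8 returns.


Answer: [fligre, ni/, snetre]

Derivation:
-- 1. keep.mkfold(p='/ni') : ok
-- 2. keep.shunt(s='/snetre', d='/ni') : ToolError: exists
-- 3. keep.pen(p='/fligre', c='pri') : created
-- 4. drawer.recall(k='nosu') : fligro
-- 5. keep.expunge(p='/necu/snix') : ToolError: not found
-- 6. drawer.record(k='tubros', v='geted') : -284
-- 7. drawer.record(k='smakiwes', v='^') : nil
-- 8. keep.listout(p='/') : [fligre, ni/, snetre]


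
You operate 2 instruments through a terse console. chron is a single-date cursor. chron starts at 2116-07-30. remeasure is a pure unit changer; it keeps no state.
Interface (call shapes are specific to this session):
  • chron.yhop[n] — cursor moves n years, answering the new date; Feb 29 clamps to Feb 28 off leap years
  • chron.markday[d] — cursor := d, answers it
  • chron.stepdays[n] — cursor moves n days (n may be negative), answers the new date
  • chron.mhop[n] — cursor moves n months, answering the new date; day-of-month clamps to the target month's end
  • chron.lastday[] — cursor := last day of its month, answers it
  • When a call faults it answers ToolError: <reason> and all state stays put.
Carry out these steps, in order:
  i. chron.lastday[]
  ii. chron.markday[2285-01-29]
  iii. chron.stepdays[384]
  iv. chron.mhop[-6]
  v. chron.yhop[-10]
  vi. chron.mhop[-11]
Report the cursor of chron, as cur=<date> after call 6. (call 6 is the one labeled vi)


% chron.lastday() : 2116-07-31
% chron.markday(2285-01-29) : 2285-01-29
% chron.stepdays(384) : 2286-02-17
% chron.mhop(-6) : 2285-08-17
% chron.yhop(-10) : 2275-08-17
% chron.mhop(-11) : 2274-09-17

Answer: cur=2274-09-17


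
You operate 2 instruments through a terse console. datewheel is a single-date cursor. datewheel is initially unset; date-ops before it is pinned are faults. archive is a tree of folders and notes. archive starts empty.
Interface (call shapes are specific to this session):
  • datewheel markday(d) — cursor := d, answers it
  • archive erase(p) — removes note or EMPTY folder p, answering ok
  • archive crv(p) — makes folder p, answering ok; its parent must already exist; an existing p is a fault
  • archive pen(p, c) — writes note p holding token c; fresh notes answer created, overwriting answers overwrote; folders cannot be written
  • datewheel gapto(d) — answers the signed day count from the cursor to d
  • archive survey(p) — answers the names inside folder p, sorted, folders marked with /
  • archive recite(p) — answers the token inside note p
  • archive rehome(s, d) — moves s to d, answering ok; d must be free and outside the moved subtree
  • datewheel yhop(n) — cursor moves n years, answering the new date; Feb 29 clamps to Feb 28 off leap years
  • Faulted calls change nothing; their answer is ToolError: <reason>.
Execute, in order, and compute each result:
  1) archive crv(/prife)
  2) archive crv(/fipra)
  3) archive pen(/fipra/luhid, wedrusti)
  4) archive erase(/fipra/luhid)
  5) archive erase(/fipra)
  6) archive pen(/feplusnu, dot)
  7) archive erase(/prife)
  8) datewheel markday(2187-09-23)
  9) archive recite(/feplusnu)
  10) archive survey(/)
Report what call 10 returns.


# 1. archive crv(p=/prife) ~> ok
# 2. archive crv(p=/fipra) ~> ok
# 3. archive pen(p=/fipra/luhid, c=wedrusti) ~> created
# 4. archive erase(p=/fipra/luhid) ~> ok
# 5. archive erase(p=/fipra) ~> ok
# 6. archive pen(p=/feplusnu, c=dot) ~> created
# 7. archive erase(p=/prife) ~> ok
# 8. datewheel markday(d=2187-09-23) ~> 2187-09-23
# 9. archive recite(p=/feplusnu) ~> dot
# 10. archive survey(p=/) ~> [feplusnu]

Answer: [feplusnu]


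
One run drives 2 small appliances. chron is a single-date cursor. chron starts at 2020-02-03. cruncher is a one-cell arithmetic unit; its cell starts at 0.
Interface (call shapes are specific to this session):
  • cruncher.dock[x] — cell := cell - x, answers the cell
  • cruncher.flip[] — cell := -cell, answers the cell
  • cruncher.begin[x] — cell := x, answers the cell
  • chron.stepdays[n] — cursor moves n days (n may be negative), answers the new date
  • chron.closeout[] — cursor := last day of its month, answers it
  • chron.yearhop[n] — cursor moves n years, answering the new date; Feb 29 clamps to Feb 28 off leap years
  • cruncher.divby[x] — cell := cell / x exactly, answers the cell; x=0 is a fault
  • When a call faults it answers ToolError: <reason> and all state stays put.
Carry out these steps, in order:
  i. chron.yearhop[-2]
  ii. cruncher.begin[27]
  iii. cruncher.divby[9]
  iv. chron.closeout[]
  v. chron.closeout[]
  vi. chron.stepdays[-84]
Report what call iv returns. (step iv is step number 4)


>> chron.yearhop(n='-2')
<< 2018-02-03
>> cruncher.begin(x='27')
<< 27
>> cruncher.divby(x='9')
<< 3
>> chron.closeout()
<< 2018-02-28
>> chron.closeout()
<< 2018-02-28
>> chron.stepdays(n='-84')
<< 2017-12-06

Answer: 2018-02-28


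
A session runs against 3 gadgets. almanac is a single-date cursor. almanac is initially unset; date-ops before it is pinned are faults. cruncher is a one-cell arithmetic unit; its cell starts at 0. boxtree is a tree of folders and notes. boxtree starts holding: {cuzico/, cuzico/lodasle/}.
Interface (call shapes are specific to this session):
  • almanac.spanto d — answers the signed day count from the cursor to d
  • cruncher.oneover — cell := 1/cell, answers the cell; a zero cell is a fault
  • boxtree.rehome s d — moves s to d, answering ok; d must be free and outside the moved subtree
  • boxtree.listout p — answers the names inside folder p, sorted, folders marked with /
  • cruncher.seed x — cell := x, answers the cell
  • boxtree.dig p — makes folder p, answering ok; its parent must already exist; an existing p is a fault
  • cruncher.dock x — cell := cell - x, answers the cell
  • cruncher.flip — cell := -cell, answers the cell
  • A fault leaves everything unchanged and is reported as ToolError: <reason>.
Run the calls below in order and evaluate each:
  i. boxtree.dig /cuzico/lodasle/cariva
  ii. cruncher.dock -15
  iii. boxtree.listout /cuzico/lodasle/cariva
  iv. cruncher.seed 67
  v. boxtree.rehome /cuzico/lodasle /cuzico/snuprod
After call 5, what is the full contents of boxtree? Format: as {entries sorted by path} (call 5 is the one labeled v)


Answer: {cuzico/, cuzico/snuprod/, cuzico/snuprod/cariva/}

Derivation:
> boxtree.dig p=/cuzico/lodasle/cariva
  ok
> cruncher.dock x=-15
  15
> boxtree.listout p=/cuzico/lodasle/cariva
  []
> cruncher.seed x=67
  67
> boxtree.rehome s=/cuzico/lodasle d=/cuzico/snuprod
  ok


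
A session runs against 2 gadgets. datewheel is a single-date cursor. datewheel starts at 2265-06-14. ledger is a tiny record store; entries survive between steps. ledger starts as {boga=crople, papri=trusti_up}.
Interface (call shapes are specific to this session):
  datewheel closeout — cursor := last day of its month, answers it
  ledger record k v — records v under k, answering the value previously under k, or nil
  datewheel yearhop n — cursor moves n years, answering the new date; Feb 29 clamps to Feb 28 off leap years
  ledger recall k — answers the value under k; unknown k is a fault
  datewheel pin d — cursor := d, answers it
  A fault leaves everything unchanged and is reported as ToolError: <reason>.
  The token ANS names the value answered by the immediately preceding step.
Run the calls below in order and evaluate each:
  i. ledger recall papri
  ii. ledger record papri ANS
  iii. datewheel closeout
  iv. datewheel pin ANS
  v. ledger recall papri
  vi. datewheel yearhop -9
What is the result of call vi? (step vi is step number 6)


Answer: 2256-06-30

Derivation:
! 1. ledger recall(k: papri) -> trusti_up
! 2. ledger record(k: papri, v: ANS) -> trusti_up
! 3. datewheel closeout() -> 2265-06-30
! 4. datewheel pin(d: ANS) -> 2265-06-30
! 5. ledger recall(k: papri) -> trusti_up
! 6. datewheel yearhop(n: -9) -> 2256-06-30


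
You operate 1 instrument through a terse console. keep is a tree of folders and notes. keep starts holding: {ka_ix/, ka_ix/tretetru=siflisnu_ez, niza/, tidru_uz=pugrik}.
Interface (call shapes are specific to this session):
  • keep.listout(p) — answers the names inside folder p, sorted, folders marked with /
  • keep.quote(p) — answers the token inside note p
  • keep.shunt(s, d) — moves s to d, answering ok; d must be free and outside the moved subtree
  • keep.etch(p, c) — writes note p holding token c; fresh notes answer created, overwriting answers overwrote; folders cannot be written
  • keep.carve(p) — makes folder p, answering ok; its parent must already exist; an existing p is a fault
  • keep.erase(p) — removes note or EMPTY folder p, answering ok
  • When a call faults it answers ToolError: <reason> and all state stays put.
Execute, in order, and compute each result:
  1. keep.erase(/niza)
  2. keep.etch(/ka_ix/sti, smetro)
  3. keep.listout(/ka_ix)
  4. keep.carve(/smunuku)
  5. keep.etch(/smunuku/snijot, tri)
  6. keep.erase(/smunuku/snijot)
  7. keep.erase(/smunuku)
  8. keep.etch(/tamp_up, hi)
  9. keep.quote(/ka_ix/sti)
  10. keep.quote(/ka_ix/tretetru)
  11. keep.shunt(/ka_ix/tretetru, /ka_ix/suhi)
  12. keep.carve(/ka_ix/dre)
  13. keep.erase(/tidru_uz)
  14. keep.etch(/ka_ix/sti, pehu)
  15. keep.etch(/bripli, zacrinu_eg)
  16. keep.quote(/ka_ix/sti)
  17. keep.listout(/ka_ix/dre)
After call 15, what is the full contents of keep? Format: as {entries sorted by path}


Answer: {bripli=zacrinu_eg, ka_ix/, ka_ix/dre/, ka_ix/sti=pehu, ka_ix/suhi=siflisnu_ez, tamp_up=hi}

Derivation:
·→ keep.erase(p=/niza)
·← ok
·→ keep.etch(p=/ka_ix/sti, c=smetro)
·← created
·→ keep.listout(p=/ka_ix)
·← [sti, tretetru]
·→ keep.carve(p=/smunuku)
·← ok
·→ keep.etch(p=/smunuku/snijot, c=tri)
·← created
·→ keep.erase(p=/smunuku/snijot)
·← ok
·→ keep.erase(p=/smunuku)
·← ok
·→ keep.etch(p=/tamp_up, c=hi)
·← created
·→ keep.quote(p=/ka_ix/sti)
·← smetro
·→ keep.quote(p=/ka_ix/tretetru)
·← siflisnu_ez
·→ keep.shunt(s=/ka_ix/tretetru, d=/ka_ix/suhi)
·← ok
·→ keep.carve(p=/ka_ix/dre)
·← ok
·→ keep.erase(p=/tidru_uz)
·← ok
·→ keep.etch(p=/ka_ix/sti, c=pehu)
·← overwrote
·→ keep.etch(p=/bripli, c=zacrinu_eg)
·← created
·→ keep.quote(p=/ka_ix/sti)
·← pehu
·→ keep.listout(p=/ka_ix/dre)
·← []


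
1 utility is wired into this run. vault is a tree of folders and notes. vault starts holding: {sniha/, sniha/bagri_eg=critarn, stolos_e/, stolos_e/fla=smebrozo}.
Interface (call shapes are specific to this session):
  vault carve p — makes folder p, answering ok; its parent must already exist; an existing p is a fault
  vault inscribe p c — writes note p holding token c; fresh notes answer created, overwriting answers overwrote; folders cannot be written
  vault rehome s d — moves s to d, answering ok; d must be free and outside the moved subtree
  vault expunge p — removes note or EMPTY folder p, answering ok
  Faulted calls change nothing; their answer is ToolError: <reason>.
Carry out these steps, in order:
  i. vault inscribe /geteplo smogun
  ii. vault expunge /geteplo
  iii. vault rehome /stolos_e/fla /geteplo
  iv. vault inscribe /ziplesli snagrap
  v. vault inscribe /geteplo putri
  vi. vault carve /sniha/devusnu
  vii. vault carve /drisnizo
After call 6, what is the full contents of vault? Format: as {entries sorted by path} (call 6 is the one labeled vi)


// 1. vault inscribe(p: /geteplo, c: smogun) -> created
// 2. vault expunge(p: /geteplo) -> ok
// 3. vault rehome(s: /stolos_e/fla, d: /geteplo) -> ok
// 4. vault inscribe(p: /ziplesli, c: snagrap) -> created
// 5. vault inscribe(p: /geteplo, c: putri) -> overwrote
// 6. vault carve(p: /sniha/devusnu) -> ok
// 7. vault carve(p: /drisnizo) -> ok

Answer: {geteplo=putri, sniha/, sniha/bagri_eg=critarn, sniha/devusnu/, stolos_e/, ziplesli=snagrap}


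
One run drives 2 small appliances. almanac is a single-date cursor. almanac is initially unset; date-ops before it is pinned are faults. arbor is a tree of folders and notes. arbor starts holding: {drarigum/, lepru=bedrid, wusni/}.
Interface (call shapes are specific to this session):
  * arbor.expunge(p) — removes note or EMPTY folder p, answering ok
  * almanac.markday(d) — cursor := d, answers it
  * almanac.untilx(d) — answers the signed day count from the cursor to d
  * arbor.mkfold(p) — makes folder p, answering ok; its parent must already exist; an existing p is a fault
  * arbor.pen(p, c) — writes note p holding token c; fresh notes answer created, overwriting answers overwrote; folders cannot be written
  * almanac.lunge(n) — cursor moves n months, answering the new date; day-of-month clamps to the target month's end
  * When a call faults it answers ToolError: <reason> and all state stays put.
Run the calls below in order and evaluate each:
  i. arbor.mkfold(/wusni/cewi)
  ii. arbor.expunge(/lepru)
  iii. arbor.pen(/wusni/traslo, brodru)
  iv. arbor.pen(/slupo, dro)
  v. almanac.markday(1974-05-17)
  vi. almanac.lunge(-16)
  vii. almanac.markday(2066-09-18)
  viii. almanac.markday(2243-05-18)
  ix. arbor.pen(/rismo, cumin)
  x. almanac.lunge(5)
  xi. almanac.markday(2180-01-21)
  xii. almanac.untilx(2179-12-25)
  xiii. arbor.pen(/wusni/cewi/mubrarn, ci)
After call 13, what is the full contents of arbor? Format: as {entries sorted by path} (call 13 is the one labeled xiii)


I call arbor.mkfold passing p=/wusni/cewi, — result: ok.
Calling arbor.expunge passing p=/lepru, and see ok.
Invoking arbor.pen passing p=/wusni/traslo, c=brodru, and observe created.
I call arbor.pen passing p=/slupo, c=dro, giving created.
Using almanac.markday passing d=1974-05-17, — result: 1974-05-17.
Then almanac.lunge passing n=-16, giving 1973-01-17.
I use almanac.markday passing d=2066-09-18, yielding 2066-09-18.
I try almanac.markday passing d=2243-05-18, and observe 2243-05-18.
Invoking arbor.pen passing p=/rismo, c=cumin, giving created.
I run almanac.lunge passing n=5, and observe 2243-10-18.
I call almanac.markday passing d=2180-01-21, giving 2180-01-21.
Invoking almanac.untilx passing d=2179-12-25, → -27.
I run arbor.pen passing p=/wusni/cewi/mubrarn, c=ci, and observe created.

Answer: {drarigum/, rismo=cumin, slupo=dro, wusni/, wusni/cewi/, wusni/cewi/mubrarn=ci, wusni/traslo=brodru}


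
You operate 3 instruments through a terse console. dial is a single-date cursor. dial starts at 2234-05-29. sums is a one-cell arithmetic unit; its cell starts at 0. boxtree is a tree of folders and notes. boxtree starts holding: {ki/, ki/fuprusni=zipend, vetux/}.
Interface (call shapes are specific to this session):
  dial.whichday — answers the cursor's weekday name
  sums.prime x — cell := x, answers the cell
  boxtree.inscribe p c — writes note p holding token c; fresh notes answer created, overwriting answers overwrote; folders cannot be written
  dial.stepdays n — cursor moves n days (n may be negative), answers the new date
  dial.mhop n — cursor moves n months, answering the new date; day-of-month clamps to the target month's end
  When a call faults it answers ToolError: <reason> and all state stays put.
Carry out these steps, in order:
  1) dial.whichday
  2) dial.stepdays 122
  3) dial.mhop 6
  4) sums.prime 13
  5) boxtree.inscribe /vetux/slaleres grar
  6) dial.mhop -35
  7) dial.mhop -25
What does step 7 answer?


> whichday
[out] Thursday
> stepdays n=122
[out] 2234-09-28
> mhop n=6
[out] 2235-03-28
> prime x=13
[out] 13
> inscribe p=/vetux/slaleres c=grar
[out] created
> mhop n=-35
[out] 2232-04-28
> mhop n=-25
[out] 2230-03-28

Answer: 2230-03-28


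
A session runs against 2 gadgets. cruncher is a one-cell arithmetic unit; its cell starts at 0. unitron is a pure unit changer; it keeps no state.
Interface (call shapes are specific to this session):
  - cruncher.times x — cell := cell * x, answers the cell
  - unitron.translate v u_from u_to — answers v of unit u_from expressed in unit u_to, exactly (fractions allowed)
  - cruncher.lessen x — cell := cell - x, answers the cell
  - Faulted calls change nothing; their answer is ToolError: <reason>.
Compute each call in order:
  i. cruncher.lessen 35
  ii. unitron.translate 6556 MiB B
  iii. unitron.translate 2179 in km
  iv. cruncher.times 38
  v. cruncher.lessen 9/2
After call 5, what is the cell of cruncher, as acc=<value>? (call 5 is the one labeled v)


Answer: acc=-2669/2

Derivation:
CALL cruncher.lessen[x→35]
RET  -35
CALL unitron.translate[v→6556; u_from→MiB; u_to→B]
RET  6874464256
CALL unitron.translate[v→2179; u_from→in; u_to→km]
RET  276733/5000000
CALL cruncher.times[x→38]
RET  -1330
CALL cruncher.lessen[x→9/2]
RET  -2669/2


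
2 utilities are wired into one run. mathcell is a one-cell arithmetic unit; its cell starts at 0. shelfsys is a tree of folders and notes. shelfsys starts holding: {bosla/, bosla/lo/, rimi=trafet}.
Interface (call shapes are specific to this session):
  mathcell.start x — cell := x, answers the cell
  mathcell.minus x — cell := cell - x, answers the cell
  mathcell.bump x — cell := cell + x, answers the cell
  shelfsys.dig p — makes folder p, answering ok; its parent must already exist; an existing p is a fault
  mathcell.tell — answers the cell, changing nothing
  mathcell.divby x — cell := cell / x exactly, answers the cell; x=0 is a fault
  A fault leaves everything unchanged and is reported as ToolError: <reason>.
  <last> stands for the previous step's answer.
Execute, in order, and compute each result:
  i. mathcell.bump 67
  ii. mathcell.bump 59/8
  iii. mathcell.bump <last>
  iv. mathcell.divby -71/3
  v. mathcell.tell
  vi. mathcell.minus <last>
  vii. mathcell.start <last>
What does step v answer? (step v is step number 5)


Answer: -1785/284

Derivation:
$ bump x='67'
= 67
$ bump x='59/8'
= 595/8
$ bump x='<last>'
= 595/4
$ divby x='-71/3'
= -1785/284
$ tell
= -1785/284
$ minus x='<last>'
= 0
$ start x='<last>'
= 0


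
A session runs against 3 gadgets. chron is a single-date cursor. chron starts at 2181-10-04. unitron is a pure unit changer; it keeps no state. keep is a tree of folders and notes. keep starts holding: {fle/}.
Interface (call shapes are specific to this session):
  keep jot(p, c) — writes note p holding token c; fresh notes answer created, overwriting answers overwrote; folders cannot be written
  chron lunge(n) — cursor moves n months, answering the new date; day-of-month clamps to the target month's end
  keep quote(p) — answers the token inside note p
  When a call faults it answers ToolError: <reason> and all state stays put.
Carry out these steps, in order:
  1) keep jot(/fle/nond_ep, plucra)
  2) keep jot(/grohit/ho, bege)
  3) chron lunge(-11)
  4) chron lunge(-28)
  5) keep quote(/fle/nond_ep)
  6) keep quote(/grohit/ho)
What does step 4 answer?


-- 1. keep jot(p=/fle/nond_ep, c=plucra) : created
-- 2. keep jot(p=/grohit/ho, c=bege) : ToolError: no parent
-- 3. chron lunge(n=-11) : 2180-11-04
-- 4. chron lunge(n=-28) : 2178-07-04
-- 5. keep quote(p=/fle/nond_ep) : plucra
-- 6. keep quote(p=/grohit/ho) : ToolError: not found

Answer: 2178-07-04


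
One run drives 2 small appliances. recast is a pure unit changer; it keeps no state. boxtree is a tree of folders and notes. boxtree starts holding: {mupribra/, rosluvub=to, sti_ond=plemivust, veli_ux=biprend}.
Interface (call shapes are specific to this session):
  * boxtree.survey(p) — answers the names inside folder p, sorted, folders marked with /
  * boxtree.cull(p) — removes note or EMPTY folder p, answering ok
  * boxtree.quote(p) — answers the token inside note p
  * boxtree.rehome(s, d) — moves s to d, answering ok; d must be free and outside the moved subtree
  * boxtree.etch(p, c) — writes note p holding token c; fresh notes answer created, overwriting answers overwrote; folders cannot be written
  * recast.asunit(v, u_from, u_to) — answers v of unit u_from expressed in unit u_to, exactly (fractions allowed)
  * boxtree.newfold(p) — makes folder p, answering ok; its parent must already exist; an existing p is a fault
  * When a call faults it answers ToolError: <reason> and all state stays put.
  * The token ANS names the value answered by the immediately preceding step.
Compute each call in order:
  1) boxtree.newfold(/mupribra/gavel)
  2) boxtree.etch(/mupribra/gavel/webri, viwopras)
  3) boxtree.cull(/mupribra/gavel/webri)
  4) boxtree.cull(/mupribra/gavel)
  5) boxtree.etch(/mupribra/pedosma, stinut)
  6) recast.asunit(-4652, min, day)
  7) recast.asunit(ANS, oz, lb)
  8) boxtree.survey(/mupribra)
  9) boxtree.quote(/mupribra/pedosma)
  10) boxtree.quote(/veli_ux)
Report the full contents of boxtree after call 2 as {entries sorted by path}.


! boxtree.newfold(p='/mupribra/gavel') => ok
! boxtree.etch(p='/mupribra/gavel/webri', c='viwopras') => created
! boxtree.cull(p='/mupribra/gavel/webri') => ok
! boxtree.cull(p='/mupribra/gavel') => ok
! boxtree.etch(p='/mupribra/pedosma', c='stinut') => created
! recast.asunit(v='-4652', u_from='min', u_to='day') => -1163/360
! recast.asunit(v='ANS', u_from='oz', u_to='lb') => -1163/5760
! boxtree.survey(p='/mupribra') => [pedosma]
! boxtree.quote(p='/mupribra/pedosma') => stinut
! boxtree.quote(p='/veli_ux') => biprend

Answer: {mupribra/, mupribra/gavel/, mupribra/gavel/webri=viwopras, rosluvub=to, sti_ond=plemivust, veli_ux=biprend}


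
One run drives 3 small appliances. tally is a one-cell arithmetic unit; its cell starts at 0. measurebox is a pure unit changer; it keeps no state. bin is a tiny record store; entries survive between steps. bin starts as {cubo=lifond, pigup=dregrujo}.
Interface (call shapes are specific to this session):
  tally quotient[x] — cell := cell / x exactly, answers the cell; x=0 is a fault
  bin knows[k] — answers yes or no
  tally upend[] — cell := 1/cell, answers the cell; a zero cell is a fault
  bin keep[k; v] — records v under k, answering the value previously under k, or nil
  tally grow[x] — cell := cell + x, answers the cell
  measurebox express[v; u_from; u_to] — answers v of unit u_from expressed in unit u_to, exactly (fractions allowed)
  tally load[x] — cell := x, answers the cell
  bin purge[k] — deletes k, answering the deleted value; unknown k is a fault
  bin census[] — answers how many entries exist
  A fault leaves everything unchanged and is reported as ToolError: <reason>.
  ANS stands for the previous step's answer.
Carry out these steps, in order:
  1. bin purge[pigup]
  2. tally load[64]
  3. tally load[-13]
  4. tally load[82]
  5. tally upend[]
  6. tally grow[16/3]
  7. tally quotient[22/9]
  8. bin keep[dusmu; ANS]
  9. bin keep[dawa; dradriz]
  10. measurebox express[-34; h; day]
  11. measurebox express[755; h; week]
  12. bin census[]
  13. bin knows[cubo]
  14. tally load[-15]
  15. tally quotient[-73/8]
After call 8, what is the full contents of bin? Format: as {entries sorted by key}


% bin purge pigup
  dregrujo
% tally load 64
  64
% tally load -13
  -13
% tally load 82
  82
% tally upend
  1/82
% tally grow 16/3
  1315/246
% tally quotient 22/9
  3945/1804
% bin keep dusmu ANS
  nil
% bin keep dawa dradriz
  nil
% measurebox express -34 h day
  -17/12
% measurebox express 755 h week
  755/168
% bin census
  3
% bin knows cubo
  yes
% tally load -15
  -15
% tally quotient -73/8
  120/73

Answer: {cubo=lifond, dusmu=3945/1804}


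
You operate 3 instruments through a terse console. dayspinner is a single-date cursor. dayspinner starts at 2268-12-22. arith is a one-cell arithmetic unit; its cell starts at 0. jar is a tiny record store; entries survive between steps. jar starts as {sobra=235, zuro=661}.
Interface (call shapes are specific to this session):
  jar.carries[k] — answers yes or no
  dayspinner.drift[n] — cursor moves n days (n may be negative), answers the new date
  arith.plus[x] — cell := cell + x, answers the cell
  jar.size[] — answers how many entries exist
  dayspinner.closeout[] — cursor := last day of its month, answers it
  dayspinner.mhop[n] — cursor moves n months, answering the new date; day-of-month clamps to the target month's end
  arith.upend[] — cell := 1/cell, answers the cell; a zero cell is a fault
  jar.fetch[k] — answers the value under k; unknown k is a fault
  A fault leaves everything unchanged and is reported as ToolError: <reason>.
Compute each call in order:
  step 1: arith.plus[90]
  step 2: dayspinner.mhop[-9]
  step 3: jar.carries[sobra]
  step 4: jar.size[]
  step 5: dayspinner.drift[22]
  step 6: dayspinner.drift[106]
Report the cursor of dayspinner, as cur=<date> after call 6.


CALL arith.plus[x→90]
RET  90
CALL dayspinner.mhop[n→-9]
RET  2268-03-22
CALL jar.carries[k→sobra]
RET  yes
CALL jar.size[]
RET  2
CALL dayspinner.drift[n→22]
RET  2268-04-13
CALL dayspinner.drift[n→106]
RET  2268-07-28

Answer: cur=2268-07-28


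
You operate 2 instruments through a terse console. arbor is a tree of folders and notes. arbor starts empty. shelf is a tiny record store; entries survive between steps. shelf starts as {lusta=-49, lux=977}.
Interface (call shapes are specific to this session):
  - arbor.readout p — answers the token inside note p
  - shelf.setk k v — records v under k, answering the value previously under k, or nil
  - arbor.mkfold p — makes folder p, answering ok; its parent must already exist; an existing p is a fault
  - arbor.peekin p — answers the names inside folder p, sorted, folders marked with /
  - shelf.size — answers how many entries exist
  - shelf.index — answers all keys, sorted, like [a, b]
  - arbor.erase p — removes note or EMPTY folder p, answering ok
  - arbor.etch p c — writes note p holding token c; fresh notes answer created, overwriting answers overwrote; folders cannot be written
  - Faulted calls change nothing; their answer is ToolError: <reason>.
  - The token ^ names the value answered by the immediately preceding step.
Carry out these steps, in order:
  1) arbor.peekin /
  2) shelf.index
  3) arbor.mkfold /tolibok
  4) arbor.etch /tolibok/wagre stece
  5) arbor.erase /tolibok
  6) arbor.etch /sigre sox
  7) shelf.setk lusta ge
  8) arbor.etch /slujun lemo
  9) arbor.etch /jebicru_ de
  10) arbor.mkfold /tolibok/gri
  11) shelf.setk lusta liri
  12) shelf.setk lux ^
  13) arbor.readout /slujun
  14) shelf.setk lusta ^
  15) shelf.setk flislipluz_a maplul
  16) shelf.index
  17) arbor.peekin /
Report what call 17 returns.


Calling arbor.peekin passing p=/, which returns [].
Then shelf.index, and see [lusta, lux].
Invoking arbor.mkfold passing p=/tolibok, → ok.
Now I run arbor.etch passing p=/tolibok/wagre, c=stece, yielding created.
I use arbor.erase passing p=/tolibok: ToolError: not empty.
I try arbor.etch passing p=/sigre, c=sox, and observe created.
Now I run shelf.setk passing k=lusta, v=ge: -49.
I try arbor.etch passing p=/slujun, c=lemo, → created.
I try arbor.etch passing p=/jebicru_, c=de, yielding created.
I invoke arbor.mkfold passing p=/tolibok/gri, and see ok.
I run shelf.setk passing k=lusta, v=liri, which returns ge.
I use shelf.setk passing k=lux, v=^, — result: 977.
Then arbor.readout passing p=/slujun, and get lemo.
Next I call shelf.setk passing k=lusta, v=^, giving liri.
Then shelf.setk passing k=flislipluz_a, v=maplul, giving nil.
I invoke shelf.index, giving [flislipluz_a, lusta, lux].
Then arbor.peekin passing p=/, and get [jebicru_, sigre, slujun, tolibok/].

Answer: [jebicru_, sigre, slujun, tolibok/]


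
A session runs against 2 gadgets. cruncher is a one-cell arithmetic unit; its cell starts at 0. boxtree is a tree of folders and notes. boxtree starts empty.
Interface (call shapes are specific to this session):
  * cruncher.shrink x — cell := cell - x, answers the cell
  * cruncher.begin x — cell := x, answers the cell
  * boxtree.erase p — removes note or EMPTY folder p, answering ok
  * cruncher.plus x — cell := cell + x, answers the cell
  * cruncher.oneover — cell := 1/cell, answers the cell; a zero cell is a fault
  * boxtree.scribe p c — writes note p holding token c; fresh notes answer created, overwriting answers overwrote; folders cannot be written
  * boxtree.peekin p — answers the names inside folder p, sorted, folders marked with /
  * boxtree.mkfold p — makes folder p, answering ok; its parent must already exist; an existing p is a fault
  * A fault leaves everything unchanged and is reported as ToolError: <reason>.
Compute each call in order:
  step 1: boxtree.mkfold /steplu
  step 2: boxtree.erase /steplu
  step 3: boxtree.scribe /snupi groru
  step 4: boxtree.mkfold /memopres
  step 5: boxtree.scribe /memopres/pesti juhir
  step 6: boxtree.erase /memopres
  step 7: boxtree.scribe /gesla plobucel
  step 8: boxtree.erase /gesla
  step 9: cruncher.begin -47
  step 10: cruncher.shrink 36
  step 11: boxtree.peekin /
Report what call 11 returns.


Answer: [memopres/, snupi]

Derivation:
;; 1. boxtree.mkfold(/steplu) ~> ok
;; 2. boxtree.erase(/steplu) ~> ok
;; 3. boxtree.scribe(/snupi, groru) ~> created
;; 4. boxtree.mkfold(/memopres) ~> ok
;; 5. boxtree.scribe(/memopres/pesti, juhir) ~> created
;; 6. boxtree.erase(/memopres) ~> ToolError: not empty
;; 7. boxtree.scribe(/gesla, plobucel) ~> created
;; 8. boxtree.erase(/gesla) ~> ok
;; 9. cruncher.begin(-47) ~> -47
;; 10. cruncher.shrink(36) ~> -83
;; 11. boxtree.peekin(/) ~> [memopres/, snupi]


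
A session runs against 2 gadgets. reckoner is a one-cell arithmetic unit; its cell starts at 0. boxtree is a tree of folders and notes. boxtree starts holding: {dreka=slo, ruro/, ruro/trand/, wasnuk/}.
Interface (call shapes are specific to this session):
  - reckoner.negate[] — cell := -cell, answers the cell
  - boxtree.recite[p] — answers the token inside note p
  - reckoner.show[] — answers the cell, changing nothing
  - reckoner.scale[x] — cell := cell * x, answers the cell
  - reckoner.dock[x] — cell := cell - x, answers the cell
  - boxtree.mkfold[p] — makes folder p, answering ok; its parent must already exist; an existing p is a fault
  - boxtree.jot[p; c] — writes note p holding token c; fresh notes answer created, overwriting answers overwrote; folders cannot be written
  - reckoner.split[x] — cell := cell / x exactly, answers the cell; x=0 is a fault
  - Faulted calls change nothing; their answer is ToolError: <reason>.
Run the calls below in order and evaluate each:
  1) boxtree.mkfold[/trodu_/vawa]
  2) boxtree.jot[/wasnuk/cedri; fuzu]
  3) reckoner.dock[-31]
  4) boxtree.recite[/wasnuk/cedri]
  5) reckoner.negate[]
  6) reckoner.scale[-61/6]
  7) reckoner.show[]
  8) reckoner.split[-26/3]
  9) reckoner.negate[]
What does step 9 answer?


==> boxtree.mkfold(p→/trodu_/vawa)
<== ToolError: no parent
==> boxtree.jot(p→/wasnuk/cedri, c→fuzu)
<== created
==> reckoner.dock(x→-31)
<== 31
==> boxtree.recite(p→/wasnuk/cedri)
<== fuzu
==> reckoner.negate()
<== -31
==> reckoner.scale(x→-61/6)
<== 1891/6
==> reckoner.show()
<== 1891/6
==> reckoner.split(x→-26/3)
<== -1891/52
==> reckoner.negate()
<== 1891/52

Answer: 1891/52


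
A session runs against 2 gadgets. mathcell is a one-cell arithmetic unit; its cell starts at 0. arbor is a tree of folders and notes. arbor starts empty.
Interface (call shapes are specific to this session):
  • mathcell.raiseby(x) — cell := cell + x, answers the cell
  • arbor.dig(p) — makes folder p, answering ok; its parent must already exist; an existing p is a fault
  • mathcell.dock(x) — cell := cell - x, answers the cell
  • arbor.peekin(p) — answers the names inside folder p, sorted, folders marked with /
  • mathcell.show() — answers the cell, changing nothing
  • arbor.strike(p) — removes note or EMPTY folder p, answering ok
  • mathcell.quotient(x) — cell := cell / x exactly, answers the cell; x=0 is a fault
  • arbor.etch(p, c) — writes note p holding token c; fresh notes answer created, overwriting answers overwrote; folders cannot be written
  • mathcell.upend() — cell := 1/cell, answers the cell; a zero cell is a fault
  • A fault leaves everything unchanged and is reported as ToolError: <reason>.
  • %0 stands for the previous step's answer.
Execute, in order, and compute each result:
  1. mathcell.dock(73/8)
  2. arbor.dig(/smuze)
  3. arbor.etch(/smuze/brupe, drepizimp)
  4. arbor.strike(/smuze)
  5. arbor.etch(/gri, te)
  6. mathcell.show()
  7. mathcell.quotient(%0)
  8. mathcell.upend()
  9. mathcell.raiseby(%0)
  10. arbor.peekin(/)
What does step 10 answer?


Answer: [gri, smuze/]

Derivation:
// 1. mathcell.dock(x='73/8') => -73/8
// 2. arbor.dig(p='/smuze') => ok
// 3. arbor.etch(p='/smuze/brupe', c='drepizimp') => created
// 4. arbor.strike(p='/smuze') => ToolError: not empty
// 5. arbor.etch(p='/gri', c='te') => created
// 6. mathcell.show() => -73/8
// 7. mathcell.quotient(x='%0') => 1
// 8. mathcell.upend() => 1
// 9. mathcell.raiseby(x='%0') => 2
// 10. arbor.peekin(p='/') => [gri, smuze/]


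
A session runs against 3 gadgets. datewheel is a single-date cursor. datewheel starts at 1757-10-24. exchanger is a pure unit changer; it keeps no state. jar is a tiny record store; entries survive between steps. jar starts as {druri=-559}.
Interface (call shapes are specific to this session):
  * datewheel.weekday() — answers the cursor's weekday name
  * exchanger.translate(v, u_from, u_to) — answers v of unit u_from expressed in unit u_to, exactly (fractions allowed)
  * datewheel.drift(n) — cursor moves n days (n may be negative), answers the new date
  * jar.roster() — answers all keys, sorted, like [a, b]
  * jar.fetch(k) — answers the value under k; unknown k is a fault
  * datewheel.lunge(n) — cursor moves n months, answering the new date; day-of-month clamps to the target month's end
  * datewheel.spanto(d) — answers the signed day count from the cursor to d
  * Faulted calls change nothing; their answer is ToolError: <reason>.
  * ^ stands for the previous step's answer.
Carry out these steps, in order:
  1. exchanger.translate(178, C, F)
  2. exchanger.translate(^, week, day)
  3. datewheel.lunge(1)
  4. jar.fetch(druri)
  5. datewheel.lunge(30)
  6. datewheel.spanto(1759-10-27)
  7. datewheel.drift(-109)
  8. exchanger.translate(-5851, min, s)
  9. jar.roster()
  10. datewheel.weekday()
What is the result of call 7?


Answer: 1760-02-05

Derivation:
Calling translate(v→178, u_from→C, u_to→F), giving 1762/5.
I use translate(v→^, u_from→week, u_to→day), and see 12334/5.
I try lunge(n→1), — result: 1757-11-24.
Invoking fetch(k→druri): -559.
Next I call lunge(n→30): 1760-05-24.
I call spanto(d→1759-10-27), and see -210.
Now I run drift(n→-109), and see 1760-02-05.
I try translate(v→-5851, u_from→min, u_to→s), and see -351060.
I call roster(), yielding [druri].
Using weekday(), yielding Tuesday.


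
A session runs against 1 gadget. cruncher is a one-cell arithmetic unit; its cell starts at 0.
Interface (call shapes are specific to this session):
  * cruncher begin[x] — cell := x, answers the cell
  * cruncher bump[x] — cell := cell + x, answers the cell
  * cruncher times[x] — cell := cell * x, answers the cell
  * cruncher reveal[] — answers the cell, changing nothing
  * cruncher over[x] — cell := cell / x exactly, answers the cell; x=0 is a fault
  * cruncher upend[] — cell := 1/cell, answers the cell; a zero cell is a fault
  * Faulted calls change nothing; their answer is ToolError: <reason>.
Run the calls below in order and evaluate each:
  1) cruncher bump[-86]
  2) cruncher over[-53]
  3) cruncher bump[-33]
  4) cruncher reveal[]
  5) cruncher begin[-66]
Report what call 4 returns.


Answer: -1663/53

Derivation:
% cruncher bump x→-86
[out] -86
% cruncher over x→-53
[out] 86/53
% cruncher bump x→-33
[out] -1663/53
% cruncher reveal
[out] -1663/53
% cruncher begin x→-66
[out] -66


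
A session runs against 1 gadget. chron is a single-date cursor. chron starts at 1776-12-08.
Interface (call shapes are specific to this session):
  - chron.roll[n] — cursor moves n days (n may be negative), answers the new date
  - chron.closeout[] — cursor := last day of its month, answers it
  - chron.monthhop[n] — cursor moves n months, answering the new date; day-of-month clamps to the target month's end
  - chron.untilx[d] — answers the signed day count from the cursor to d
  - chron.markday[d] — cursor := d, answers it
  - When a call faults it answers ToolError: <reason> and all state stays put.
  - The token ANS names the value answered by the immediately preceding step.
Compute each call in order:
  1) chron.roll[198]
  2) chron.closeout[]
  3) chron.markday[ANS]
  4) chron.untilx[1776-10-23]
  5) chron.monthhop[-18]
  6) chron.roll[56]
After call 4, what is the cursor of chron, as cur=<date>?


Answer: cur=1777-06-30

Derivation:
I call chron.roll using n=198, and see 1777-06-24.
Next I call chron.closeout, and get 1777-06-30.
Using chron.markday using d=ANS, → 1777-06-30.
Using chron.untilx using d=1776-10-23: -250.
Invoking chron.monthhop using n=-18, which returns 1775-12-30.
I try chron.roll using n=56, and get 1776-02-24.


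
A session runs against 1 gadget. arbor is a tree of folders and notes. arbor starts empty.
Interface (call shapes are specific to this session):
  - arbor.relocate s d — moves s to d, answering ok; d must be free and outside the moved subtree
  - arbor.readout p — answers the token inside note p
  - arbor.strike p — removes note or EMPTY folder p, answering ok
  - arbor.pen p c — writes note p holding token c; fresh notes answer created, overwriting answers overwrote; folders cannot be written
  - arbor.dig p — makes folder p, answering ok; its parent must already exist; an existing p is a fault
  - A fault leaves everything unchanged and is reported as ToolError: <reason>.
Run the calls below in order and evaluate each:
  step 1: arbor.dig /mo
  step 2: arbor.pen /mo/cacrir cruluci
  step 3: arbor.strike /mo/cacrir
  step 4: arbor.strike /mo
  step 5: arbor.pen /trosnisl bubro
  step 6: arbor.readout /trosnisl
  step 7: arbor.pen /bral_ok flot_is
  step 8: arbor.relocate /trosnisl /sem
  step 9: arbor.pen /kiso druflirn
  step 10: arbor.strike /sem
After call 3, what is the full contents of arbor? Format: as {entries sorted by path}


> dig /mo
:: ok
> pen /mo/cacrir cruluci
:: created
> strike /mo/cacrir
:: ok
> strike /mo
:: ok
> pen /trosnisl bubro
:: created
> readout /trosnisl
:: bubro
> pen /bral_ok flot_is
:: created
> relocate /trosnisl /sem
:: ok
> pen /kiso druflirn
:: created
> strike /sem
:: ok

Answer: {mo/}


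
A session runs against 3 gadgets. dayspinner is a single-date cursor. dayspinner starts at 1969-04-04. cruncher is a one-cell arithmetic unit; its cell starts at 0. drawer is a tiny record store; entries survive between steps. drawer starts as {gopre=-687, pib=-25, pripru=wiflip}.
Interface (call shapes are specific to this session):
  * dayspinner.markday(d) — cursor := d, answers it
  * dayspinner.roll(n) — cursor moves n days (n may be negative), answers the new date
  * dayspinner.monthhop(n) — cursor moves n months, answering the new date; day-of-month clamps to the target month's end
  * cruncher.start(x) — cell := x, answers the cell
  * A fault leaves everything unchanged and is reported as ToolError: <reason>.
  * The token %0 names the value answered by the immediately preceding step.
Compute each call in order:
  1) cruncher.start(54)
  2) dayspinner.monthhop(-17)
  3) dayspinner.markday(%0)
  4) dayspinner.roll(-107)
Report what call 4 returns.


Answer: 1967-07-20

Derivation:
;; cruncher.start(x='54') == 54
;; dayspinner.monthhop(n='-17') == 1967-11-04
;; dayspinner.markday(d='%0') == 1967-11-04
;; dayspinner.roll(n='-107') == 1967-07-20
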